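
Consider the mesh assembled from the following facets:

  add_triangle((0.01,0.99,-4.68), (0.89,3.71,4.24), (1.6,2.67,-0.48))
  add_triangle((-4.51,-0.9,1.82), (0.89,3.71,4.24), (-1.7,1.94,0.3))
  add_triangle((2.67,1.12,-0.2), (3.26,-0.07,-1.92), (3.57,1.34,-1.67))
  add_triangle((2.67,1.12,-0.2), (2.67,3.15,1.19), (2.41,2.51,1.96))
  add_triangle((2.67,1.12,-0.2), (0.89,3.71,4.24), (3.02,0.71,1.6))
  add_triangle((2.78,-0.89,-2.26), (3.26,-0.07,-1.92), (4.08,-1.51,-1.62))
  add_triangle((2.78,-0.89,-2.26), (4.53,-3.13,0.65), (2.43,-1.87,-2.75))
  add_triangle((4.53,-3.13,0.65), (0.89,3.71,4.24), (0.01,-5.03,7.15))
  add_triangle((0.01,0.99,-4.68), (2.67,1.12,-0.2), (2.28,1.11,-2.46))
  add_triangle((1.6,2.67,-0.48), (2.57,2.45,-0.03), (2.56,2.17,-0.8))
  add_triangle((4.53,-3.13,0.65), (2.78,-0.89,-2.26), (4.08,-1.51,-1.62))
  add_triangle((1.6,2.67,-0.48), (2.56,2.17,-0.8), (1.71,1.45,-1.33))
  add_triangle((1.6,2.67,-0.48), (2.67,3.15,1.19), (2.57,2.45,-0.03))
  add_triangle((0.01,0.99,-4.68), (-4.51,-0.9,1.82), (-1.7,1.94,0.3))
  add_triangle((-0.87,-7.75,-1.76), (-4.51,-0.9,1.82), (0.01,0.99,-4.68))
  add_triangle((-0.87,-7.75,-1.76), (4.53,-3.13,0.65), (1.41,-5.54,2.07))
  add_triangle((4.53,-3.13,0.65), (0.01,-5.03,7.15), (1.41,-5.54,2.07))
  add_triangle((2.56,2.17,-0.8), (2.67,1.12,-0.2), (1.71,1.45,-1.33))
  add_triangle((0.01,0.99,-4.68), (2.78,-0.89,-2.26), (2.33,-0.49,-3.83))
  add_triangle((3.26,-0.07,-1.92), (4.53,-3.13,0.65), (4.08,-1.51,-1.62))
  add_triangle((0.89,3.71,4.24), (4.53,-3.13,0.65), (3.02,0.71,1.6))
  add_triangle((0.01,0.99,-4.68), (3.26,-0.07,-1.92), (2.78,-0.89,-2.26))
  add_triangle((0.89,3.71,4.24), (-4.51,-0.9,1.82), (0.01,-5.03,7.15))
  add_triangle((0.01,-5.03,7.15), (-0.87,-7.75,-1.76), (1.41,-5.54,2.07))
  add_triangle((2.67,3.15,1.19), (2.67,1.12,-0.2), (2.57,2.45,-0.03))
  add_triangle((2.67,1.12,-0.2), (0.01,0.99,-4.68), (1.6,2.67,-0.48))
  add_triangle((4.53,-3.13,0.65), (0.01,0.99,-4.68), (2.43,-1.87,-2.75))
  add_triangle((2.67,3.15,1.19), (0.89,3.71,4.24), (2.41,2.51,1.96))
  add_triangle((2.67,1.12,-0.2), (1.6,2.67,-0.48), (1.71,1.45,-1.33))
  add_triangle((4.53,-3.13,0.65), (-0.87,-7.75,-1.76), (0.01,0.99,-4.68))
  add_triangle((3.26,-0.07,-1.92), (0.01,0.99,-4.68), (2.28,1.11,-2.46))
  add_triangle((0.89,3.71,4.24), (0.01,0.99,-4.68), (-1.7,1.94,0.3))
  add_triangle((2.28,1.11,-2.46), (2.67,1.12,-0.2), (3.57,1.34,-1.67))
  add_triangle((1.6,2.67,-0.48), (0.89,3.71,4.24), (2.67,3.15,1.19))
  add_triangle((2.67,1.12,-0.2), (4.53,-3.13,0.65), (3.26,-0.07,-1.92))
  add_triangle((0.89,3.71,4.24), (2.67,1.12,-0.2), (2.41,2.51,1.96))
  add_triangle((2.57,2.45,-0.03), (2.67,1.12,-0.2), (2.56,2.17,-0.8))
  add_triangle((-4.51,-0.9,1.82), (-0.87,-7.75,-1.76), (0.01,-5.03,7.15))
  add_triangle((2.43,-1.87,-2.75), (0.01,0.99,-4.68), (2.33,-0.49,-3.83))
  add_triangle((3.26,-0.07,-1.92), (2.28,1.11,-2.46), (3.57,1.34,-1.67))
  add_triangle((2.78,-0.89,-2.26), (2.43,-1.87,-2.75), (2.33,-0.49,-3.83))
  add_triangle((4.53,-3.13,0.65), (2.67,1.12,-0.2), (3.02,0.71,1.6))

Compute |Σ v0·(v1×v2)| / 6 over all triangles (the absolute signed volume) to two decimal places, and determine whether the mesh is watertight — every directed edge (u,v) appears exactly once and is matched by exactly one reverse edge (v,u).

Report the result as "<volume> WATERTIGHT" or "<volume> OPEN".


Per-triangle v0·(v1×v2)/6:
  t1: +3.9446
  t2: +8.9044
  t3: +0.7797
  t4: +1.0064
  t5: +3.7787
  t6: +0.8345
  t7: +2.7951
  t8: +38.9381
  t9: +0.6844
  t10: +0.4310
  t11: +0.9115
  t12: +0.4460
  t13: +0.7182
  t14: +7.7243
  t15: +28.1970
  t16: +17.4126
  t17: +17.5591
  t18: +0.3880
  t19: +0.3368
  t20: +1.2741
  t21: +4.8735
  t22: +2.4437
  t23: +36.3911
  t24: +19.2932
  t25: +0.7018
  t26: +4.0041
  t27: -3.0073
  t28: +1.6186
  t29: -0.9517
  t30: +30.7476
  t31: +2.3422
  t32: +7.5114
  t33: +0.2563
  t34: +2.7503
  t35: +4.3841
  t36: -0.3054
  t37: +0.4506
  t38: +48.7266
  t39: +1.9817
  t40: +1.1323
  t41: +1.0713
  t42: +3.8428
Σ = +307.3234 → |volume| = 307.32

Directed edges: 126 total, each appears once with its reverse present → watertight.

307.32 WATERTIGHT


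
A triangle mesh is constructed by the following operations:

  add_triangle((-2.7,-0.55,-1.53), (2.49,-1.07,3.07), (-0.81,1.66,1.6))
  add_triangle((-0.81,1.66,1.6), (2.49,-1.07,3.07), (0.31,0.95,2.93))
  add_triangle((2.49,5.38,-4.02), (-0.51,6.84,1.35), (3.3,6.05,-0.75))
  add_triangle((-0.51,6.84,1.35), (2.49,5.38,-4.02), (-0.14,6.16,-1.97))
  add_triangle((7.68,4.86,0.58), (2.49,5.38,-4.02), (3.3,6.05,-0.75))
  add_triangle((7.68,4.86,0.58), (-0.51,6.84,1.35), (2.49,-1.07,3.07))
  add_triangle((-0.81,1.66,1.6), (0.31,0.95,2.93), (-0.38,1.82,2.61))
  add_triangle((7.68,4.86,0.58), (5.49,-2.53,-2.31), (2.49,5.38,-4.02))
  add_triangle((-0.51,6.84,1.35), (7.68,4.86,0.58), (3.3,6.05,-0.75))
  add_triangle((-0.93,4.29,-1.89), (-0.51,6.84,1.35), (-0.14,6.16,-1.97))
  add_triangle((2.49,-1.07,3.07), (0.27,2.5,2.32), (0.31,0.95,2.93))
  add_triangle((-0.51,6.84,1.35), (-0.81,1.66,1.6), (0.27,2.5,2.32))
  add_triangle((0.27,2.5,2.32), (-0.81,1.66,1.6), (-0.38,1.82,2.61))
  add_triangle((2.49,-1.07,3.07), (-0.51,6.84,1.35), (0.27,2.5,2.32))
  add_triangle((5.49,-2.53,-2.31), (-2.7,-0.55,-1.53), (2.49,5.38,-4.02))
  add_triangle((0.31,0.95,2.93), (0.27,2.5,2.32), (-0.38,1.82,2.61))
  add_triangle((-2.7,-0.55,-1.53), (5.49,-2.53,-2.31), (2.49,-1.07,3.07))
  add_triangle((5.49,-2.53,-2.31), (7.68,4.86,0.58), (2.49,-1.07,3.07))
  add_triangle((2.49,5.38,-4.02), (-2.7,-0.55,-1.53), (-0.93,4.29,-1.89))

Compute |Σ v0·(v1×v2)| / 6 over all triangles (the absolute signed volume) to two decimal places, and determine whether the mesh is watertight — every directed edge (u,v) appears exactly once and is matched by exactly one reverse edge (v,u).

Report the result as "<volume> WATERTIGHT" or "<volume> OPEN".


214.22 OPEN

Per-triangle v0·(v1×v2)/6:
  t1: +2.8238
  t2: -0.2190
  t3: +15.3237
  t4: +8.6503
  t5: +16.4733
  t6: +31.1248
  t7: +0.1000
  t8: +45.6076
  t9: +16.2023
  t10: +3.2120
  t11: +1.8727
  t12: +2.0909
  t13: +0.3654
  t14: +3.3116
  t15: +20.8032
  t16: +0.5717
  t17: +6.5712
  t18: +31.3756
  t19: +7.9588
Σ = +214.2201 → |volume| = 214.22

Directed edges: 57 total; 7 unmatched, e.g. (-0.81,1.66,1.6)→(-2.7,-0.55,-1.53) → open.


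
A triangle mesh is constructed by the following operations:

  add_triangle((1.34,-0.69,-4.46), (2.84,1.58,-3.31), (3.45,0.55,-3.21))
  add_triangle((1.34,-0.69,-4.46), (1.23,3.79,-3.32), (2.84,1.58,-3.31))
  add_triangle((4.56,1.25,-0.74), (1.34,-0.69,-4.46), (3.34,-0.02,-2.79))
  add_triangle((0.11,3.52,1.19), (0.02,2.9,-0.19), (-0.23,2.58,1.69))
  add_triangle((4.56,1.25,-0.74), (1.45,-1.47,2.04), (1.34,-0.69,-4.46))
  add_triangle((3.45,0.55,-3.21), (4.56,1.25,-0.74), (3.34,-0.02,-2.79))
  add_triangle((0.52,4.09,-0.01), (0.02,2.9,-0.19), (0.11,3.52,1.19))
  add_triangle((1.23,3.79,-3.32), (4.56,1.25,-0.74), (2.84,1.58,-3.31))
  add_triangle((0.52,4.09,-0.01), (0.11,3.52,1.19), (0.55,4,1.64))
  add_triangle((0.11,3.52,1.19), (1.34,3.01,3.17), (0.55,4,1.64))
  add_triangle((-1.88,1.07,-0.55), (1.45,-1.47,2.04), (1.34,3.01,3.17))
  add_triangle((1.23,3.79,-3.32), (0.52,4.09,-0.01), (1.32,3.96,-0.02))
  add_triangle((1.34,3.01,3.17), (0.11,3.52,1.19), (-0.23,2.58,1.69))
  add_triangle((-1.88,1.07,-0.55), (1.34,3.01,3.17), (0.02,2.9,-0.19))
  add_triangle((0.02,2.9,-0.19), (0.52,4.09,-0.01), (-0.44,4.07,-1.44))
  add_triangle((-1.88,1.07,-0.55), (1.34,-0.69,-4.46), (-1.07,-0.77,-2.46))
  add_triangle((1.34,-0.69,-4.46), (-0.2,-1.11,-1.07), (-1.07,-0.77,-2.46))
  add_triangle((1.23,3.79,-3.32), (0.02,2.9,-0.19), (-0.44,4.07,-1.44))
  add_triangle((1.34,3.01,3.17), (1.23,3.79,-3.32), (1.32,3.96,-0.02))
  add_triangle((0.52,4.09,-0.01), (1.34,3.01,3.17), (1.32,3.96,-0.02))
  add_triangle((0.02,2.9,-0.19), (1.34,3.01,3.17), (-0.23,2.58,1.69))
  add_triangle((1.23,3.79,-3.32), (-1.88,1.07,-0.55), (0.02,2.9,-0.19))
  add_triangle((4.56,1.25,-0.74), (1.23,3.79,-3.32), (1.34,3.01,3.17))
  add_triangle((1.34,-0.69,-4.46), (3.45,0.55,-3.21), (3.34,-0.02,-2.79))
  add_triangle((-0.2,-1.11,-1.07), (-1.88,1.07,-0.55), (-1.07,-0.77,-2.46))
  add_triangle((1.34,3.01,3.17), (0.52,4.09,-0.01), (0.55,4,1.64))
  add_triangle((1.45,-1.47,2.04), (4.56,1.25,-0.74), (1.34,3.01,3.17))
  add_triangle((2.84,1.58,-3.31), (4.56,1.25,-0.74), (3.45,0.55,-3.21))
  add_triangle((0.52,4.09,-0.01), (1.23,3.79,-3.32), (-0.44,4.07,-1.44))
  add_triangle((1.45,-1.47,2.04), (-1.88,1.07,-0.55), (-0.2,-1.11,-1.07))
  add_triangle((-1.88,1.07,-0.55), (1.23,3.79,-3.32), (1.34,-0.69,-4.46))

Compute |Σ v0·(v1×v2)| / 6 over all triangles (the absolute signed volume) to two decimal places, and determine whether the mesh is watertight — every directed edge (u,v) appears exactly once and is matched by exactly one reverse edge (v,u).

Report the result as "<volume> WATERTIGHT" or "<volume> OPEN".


Per-triangle v0·(v1×v2)/6:
  t1: +2.4296
  t2: +5.5423
  t3: -1.2102
  t4: +0.2472
  t5: +7.8497
  t6: +1.2083
  t7: +0.3270
  t8: +5.5758
  t9: +0.4134
  t10: +0.3264
  t11: +2.4712
  t12: +1.8375
  t13: +0.9900
  t14: +2.7657
  t15: +0.2205
  t16: +2.1454
  t17: +1.1191
  t18: -1.3776
  t19: +0.6634
  t20: +1.7753
  t21: -1.5887
  t22: +3.0813
  t23: +15.1563
  t24: +1.1858
  t25: +0.3862
  t26: +0.9868
  t27: +9.3776
  t28: +2.4712
  t29: +2.8901
  t30: +0.8239
  t31: +6.7425
Σ = +76.8328 → |volume| = 76.83

Directed edges: 93 total; 3 unmatched, e.g. (1.45,-1.47,2.04)→(1.34,-0.69,-4.46) → open.

76.83 OPEN


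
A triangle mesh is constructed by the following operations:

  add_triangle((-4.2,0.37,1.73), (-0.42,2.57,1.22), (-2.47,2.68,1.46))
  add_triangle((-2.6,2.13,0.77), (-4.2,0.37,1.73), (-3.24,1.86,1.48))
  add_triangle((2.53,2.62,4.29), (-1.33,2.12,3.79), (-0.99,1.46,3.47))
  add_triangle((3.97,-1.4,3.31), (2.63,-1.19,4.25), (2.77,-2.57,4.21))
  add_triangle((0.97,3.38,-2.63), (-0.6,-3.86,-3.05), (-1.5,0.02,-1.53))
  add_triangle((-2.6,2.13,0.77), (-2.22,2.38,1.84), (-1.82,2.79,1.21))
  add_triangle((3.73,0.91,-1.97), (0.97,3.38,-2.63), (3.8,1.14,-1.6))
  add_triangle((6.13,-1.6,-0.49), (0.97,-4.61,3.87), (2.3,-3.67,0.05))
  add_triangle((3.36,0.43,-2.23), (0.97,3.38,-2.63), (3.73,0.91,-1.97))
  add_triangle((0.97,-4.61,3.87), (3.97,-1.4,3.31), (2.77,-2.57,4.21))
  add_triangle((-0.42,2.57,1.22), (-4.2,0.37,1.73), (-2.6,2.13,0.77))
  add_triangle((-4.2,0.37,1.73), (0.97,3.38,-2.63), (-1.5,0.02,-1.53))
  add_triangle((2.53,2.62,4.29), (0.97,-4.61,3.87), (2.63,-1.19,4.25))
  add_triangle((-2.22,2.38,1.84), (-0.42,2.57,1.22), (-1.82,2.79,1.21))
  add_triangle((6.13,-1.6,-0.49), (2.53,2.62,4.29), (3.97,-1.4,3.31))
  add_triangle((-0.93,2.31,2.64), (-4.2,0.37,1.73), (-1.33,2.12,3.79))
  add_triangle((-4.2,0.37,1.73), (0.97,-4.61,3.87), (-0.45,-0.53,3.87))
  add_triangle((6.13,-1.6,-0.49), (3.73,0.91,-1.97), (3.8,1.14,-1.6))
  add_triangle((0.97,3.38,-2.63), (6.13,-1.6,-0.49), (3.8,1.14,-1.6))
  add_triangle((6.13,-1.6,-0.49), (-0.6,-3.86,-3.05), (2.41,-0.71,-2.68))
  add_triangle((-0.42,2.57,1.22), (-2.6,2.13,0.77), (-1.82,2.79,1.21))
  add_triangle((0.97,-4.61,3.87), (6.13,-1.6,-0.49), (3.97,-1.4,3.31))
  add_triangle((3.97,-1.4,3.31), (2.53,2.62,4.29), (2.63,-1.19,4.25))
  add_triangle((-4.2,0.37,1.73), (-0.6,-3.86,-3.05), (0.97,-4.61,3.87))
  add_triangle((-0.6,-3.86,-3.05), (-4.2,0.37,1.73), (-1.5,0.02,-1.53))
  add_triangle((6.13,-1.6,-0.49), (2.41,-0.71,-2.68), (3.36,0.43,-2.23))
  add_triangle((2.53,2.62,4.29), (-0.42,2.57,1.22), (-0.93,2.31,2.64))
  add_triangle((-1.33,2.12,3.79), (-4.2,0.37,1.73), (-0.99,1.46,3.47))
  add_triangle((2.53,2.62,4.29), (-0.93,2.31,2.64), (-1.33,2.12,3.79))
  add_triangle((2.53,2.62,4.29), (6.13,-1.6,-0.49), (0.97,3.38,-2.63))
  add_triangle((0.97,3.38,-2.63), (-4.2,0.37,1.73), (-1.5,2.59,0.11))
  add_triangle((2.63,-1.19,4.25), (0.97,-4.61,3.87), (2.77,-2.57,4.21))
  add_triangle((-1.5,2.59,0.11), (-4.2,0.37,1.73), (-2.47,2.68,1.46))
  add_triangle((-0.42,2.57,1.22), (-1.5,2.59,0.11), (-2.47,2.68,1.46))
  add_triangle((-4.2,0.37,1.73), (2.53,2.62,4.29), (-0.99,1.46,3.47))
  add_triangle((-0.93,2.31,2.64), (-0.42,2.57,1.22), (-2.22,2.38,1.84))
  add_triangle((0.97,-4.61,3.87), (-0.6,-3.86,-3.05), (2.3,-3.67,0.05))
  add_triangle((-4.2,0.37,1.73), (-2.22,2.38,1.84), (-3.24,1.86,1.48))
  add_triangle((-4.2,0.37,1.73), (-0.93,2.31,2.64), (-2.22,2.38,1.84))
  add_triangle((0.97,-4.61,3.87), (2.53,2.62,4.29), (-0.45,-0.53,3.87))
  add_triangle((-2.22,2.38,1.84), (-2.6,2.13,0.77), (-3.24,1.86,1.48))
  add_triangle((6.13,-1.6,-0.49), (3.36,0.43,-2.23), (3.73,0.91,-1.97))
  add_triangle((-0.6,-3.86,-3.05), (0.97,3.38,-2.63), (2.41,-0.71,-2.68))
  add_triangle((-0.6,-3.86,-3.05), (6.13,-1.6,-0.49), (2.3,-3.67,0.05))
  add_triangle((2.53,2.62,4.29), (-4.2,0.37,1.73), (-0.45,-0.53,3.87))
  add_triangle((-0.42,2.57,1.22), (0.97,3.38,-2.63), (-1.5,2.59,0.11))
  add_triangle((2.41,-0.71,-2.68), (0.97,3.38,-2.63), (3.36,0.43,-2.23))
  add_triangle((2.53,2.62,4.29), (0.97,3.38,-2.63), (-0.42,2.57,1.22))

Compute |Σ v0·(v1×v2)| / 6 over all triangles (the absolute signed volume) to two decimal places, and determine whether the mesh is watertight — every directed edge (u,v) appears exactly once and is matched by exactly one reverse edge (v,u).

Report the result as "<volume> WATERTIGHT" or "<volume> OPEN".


228.07 WATERTIGHT

Per-triangle v0·(v1×v2)/6:
  t1: +1.0199
  t2: +0.5252
  t3: +1.2578
  t4: +1.8385
  t5: +5.5680
  t6: +0.5024
  t7: +1.0756
  t8: +11.3393
  t9: +1.4030
  t10: +2.1399
  t11: -1.9268
  t12: +5.3854
  t13: +4.1682
  t14: +0.5047
  t15: +13.8264
  t16: +1.8925
  t17: +9.9675
  t18: +1.1469
  t19: -0.7478
  t20: +9.9509
  t21: +0.0305
  t22: +14.6789
  t23: +5.1596
  t24: +22.1369
  t25: +5.6242
  t26: +3.4837
  t27: +2.6765
  t28: +1.1776
  t29: +2.1246
  t30: +25.2291
  t31: +2.6055
  t32: +1.8156
  t33: +1.6369
  t34: +1.0610
  t35: -0.9700
  t36: +1.0424
  t37: +10.6726
  t38: +0.7978
  t39: +2.0075
  t40: +10.9085
  t41: +0.5336
  t42: +1.5421
  t43: +7.9887
  t44: +10.6754
  t45: +9.4587
  t46: +2.6830
  t47: +3.1028
  t48: +7.3519
Σ = +228.0731 → |volume| = 228.07

Directed edges: 144 total, each appears once with its reverse present → watertight.


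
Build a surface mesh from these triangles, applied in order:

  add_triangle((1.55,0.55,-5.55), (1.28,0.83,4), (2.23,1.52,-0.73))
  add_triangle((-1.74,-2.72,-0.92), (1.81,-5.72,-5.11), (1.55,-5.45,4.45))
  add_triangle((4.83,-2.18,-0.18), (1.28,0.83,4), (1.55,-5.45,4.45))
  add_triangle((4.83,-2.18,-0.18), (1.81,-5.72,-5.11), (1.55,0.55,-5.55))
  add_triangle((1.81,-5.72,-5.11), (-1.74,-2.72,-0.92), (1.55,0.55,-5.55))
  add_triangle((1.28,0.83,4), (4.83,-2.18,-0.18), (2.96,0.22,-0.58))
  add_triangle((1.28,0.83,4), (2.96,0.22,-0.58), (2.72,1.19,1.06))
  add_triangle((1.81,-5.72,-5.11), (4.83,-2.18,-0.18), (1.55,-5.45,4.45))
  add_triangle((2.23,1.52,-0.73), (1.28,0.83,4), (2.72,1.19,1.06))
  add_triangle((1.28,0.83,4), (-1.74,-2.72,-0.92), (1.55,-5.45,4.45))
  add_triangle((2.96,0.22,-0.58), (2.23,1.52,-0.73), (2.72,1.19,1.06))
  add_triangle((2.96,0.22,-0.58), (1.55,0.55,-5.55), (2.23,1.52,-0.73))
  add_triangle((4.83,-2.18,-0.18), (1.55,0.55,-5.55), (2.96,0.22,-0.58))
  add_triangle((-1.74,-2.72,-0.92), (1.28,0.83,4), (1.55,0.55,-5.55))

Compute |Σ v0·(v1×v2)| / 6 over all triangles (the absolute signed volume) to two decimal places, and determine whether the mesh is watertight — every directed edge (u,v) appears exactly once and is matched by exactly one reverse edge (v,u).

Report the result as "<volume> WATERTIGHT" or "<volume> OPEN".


140.45 WATERTIGHT

Per-triangle v0·(v1×v2)/6:
  t1: -0.9115
  t2: +22.8531
  t3: +20.5870
  t4: +26.7501
  t5: +12.4968
  t6: +5.6023
  t7: +1.4941
  t8: +37.0751
  t9: +1.0598
  t10: +6.3547
  t11: +1.2071
  t12: +3.4422
  t13: +6.4069
  t14: -3.9679
Σ = +140.4497 → |volume| = 140.45

Directed edges: 42 total, each appears once with its reverse present → watertight.


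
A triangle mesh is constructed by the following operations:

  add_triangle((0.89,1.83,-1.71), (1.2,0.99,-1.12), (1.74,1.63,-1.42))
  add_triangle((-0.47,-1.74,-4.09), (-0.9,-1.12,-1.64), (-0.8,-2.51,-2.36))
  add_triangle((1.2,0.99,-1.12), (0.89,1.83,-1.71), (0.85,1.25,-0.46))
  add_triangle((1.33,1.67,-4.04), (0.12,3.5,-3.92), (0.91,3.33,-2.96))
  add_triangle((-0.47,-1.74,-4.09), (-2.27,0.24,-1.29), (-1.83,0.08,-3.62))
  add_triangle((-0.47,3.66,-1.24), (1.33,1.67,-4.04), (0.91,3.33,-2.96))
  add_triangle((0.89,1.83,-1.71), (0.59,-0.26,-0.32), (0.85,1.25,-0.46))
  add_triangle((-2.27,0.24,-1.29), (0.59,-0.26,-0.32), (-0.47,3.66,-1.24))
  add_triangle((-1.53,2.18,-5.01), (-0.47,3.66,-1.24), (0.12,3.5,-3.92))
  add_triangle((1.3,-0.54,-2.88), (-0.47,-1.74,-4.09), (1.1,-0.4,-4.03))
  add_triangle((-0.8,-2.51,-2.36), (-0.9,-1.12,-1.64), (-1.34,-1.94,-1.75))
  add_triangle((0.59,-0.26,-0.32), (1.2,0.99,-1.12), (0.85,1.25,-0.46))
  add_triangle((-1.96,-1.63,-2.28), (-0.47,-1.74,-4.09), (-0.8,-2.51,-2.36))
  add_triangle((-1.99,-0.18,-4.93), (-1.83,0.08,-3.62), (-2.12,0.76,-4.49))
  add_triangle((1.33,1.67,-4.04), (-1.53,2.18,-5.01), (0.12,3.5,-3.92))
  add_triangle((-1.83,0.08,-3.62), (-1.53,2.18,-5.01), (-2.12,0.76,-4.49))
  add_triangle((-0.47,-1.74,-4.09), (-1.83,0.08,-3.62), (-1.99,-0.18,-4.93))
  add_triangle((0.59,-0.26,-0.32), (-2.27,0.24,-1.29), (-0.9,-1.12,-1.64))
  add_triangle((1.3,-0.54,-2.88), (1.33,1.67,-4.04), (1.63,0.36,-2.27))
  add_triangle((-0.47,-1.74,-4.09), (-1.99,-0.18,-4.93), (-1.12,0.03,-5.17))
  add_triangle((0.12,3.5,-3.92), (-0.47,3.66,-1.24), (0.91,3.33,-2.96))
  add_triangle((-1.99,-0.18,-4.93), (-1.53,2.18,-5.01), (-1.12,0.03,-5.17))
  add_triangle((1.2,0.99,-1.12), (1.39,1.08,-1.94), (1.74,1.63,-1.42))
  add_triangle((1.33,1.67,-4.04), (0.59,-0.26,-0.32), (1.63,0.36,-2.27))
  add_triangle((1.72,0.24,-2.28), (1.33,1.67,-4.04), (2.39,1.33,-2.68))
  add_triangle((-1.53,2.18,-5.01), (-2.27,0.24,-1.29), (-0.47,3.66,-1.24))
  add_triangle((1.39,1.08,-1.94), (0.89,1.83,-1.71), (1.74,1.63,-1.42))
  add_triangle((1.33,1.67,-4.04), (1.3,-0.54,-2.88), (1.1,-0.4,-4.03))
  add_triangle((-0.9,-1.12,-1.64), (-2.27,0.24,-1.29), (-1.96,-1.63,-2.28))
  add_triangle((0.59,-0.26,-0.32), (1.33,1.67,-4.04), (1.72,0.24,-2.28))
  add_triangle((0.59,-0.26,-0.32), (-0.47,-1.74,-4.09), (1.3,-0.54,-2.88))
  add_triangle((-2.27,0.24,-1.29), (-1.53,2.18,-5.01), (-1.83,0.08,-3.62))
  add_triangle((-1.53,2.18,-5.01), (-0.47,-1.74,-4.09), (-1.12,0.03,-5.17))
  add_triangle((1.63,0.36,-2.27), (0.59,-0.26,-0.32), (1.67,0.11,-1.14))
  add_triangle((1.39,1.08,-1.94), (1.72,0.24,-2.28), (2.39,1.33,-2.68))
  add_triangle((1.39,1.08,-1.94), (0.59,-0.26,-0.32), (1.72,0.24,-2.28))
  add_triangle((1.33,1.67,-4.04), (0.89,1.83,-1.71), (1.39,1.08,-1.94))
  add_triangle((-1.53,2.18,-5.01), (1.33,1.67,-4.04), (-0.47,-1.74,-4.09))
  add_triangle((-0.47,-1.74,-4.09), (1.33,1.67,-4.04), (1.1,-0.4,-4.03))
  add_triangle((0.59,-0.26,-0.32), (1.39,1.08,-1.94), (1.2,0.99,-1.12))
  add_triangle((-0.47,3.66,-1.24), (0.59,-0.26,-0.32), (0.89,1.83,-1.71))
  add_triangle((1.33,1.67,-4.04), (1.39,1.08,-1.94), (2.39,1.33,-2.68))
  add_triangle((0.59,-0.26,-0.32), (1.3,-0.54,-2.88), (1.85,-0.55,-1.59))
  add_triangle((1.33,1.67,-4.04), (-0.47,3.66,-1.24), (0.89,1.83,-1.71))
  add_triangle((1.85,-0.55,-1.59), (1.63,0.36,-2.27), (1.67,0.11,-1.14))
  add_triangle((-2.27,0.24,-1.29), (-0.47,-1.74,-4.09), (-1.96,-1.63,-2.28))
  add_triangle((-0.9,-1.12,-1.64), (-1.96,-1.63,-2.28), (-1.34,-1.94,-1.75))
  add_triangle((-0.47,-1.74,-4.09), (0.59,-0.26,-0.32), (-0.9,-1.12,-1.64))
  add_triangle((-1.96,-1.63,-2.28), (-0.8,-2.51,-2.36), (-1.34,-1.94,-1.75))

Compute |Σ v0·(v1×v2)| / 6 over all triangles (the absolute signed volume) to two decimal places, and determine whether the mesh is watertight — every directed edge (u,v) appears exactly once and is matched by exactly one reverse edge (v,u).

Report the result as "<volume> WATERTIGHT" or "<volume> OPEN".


39.20 OPEN

Per-triangle v0·(v1×v2)/6:
  t1: -0.0789
  t2: -0.5782
  t3: +0.1696
  t4: +1.5786
  t5: +1.5828
  t6: -1.1090
  t7: -0.1963
  t8: -0.9678
  t9: +3.5687
  t10: +0.7313
  t11: -0.1940
  t12: +0.0751
  t13: +1.5052
  t14: +0.2263
  t15: +3.9378
  t16: -0.2127
  t17: +0.2761
  t18: -0.2169
  t19: +0.8915
  t20: +1.4760
  t21: +1.5947
  t22: +1.7887
  t23: +0.0223
  t24: -0.0444
  t25: +0.8582
  t26: +4.9127
  t27: +0.2961
  t28: +0.7536
  t29: -0.2483
  t30: +0.0268
  t31: +0.4305
  t32: +2.1478
  t33: +0.0953
  t34: -0.0904
  t35: -0.1518
  t36: +0.1078
  t37: +0.5070
  t38: +7.4776
  t39: +2.0030
  t40: +0.0991
  t41: +0.0900
  t42: +0.1699
  t43: +0.0548
  t44: +1.3573
  t45: +0.2394
  t46: +1.8676
  t47: -0.1367
  t48: +0.2405
  t49: +0.2703
Σ = +39.2044 → |volume| = 39.20

Directed edges: 147 total; 9 unmatched, e.g. (-2.12,0.76,-4.49)→(-1.99,-0.18,-4.93) → open.


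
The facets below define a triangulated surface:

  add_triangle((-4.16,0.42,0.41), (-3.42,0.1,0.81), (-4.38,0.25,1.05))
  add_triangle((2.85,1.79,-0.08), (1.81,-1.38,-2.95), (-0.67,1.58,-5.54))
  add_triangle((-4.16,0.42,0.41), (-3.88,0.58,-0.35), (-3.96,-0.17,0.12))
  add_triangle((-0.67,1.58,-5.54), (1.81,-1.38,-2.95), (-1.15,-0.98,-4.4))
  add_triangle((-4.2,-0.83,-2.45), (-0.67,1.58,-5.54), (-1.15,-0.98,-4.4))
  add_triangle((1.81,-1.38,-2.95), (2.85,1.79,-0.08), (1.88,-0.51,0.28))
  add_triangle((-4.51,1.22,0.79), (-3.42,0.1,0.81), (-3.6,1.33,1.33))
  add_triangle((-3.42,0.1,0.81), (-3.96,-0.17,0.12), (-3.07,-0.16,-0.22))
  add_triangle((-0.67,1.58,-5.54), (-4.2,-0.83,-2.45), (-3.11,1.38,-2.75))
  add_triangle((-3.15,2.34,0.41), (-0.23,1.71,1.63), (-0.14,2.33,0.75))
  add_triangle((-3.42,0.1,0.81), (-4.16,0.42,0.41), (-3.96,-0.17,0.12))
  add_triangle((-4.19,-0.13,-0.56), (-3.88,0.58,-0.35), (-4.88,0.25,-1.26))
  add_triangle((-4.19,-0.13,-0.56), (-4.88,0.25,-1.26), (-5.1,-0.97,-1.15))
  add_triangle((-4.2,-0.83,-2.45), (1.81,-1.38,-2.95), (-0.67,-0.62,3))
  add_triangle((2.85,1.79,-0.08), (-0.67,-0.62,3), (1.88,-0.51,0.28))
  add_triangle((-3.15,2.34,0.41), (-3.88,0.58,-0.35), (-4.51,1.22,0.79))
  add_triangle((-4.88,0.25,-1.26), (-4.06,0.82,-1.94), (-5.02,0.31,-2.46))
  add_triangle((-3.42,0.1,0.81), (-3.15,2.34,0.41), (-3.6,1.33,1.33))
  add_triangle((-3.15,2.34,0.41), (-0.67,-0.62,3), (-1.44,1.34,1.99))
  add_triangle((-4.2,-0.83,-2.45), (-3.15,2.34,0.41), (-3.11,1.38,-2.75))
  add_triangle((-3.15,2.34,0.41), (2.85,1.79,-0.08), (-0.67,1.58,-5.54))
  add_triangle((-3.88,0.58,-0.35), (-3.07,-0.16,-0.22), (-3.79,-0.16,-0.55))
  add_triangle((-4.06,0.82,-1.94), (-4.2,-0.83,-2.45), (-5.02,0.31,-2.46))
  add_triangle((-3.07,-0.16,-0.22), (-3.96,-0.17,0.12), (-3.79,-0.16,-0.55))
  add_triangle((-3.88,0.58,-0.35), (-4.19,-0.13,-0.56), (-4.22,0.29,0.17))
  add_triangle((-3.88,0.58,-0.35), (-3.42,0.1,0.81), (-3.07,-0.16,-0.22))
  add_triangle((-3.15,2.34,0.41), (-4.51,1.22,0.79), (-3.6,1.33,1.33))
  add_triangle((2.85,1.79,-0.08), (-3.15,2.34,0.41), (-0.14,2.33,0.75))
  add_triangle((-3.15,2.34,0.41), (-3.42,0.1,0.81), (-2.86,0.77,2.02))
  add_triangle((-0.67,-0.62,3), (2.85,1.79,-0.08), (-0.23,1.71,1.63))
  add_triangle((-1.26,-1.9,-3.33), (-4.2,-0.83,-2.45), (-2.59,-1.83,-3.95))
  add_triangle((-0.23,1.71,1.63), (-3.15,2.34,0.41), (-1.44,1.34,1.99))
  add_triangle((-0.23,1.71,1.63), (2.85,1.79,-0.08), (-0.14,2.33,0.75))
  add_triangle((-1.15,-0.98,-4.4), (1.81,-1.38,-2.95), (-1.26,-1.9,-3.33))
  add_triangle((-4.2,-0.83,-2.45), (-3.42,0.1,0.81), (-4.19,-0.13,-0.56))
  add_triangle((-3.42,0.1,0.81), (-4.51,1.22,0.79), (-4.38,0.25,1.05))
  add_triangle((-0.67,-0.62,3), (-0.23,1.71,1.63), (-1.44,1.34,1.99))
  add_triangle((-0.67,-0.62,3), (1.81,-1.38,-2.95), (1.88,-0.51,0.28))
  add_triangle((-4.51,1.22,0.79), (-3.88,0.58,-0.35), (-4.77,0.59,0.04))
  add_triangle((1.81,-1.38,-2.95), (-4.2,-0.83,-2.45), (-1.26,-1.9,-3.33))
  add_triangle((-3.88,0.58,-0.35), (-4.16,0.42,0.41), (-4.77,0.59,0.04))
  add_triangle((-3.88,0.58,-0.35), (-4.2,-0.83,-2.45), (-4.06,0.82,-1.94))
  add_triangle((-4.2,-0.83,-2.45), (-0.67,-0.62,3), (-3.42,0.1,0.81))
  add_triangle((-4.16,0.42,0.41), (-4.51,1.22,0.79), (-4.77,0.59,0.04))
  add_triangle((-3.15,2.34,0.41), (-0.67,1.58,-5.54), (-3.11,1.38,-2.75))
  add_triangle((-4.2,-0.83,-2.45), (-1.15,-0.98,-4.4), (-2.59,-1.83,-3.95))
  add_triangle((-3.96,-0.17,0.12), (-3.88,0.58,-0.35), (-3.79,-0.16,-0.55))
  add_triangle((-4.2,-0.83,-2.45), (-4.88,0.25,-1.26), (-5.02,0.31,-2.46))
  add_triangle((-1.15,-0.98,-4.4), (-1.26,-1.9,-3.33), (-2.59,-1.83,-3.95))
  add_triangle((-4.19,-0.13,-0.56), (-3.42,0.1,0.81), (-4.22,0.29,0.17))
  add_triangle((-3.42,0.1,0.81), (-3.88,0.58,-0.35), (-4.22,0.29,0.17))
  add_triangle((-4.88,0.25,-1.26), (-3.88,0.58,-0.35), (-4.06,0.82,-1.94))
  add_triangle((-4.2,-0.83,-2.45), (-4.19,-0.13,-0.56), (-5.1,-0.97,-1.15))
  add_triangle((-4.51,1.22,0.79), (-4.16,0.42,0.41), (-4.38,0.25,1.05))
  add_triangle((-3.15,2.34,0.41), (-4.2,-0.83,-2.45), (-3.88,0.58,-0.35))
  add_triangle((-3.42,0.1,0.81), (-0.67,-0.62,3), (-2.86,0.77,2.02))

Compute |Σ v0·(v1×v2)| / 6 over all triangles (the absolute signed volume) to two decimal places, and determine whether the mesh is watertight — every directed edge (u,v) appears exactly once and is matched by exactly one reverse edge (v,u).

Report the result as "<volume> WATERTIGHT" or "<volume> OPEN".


Per-triangle v0·(v1×v2)/6:
  t1: +0.0421
  t2: +9.4008
  t3: +0.3246
  t4: +5.7385
  t5: +7.1833
  t6: +2.7262
  t7: +0.4903
  t8: -0.0378
  t9: +6.0676
  t10: +1.2786
  t11: +0.2328
  t12: +0.3445
  t13: +0.4758
  t14: +5.4918
  t15: +2.3628
  t16: +1.2016
  t17: +0.5410
  t18: -0.8463
  t19: +1.4711
  t20: +5.0787
  t21: +11.7081
  t22: -0.1100
  t23: +0.1415
  t24: +0.0129
  t25: +0.3095
  t26: -0.4325
  t27: +0.8202
  t28: +1.1610
  t29: +1.8518
  t30: +2.7796
  t31: +0.4245
  t32: +1.2295
  t33: +1.2075
  t34: +2.3990
  t35: +0.3473
  t36: -0.0272
  t37: +1.1363
  t38: +1.6723
  t39: +0.2612
  t40: -1.4730
  t41: -0.0011
  t42: -1.7690
  t43: +2.7990
  t44: +0.2540
  t45: +4.5409
  t46: +2.1557
  t47: +0.3268
  t48: +1.0480
  t49: +1.0516
  t50: +0.2668
  t51: +0.1001
  t52: +0.6009
  t53: -0.8418
  t54: +0.3739
  t55: +1.8490
  t56: +1.6011
Σ = +89.3431 → |volume| = 89.34

Directed edges: 168 total; 6 unmatched, e.g. (-4.88,0.25,-1.26)→(-5.1,-0.97,-1.15) → open.

89.34 OPEN


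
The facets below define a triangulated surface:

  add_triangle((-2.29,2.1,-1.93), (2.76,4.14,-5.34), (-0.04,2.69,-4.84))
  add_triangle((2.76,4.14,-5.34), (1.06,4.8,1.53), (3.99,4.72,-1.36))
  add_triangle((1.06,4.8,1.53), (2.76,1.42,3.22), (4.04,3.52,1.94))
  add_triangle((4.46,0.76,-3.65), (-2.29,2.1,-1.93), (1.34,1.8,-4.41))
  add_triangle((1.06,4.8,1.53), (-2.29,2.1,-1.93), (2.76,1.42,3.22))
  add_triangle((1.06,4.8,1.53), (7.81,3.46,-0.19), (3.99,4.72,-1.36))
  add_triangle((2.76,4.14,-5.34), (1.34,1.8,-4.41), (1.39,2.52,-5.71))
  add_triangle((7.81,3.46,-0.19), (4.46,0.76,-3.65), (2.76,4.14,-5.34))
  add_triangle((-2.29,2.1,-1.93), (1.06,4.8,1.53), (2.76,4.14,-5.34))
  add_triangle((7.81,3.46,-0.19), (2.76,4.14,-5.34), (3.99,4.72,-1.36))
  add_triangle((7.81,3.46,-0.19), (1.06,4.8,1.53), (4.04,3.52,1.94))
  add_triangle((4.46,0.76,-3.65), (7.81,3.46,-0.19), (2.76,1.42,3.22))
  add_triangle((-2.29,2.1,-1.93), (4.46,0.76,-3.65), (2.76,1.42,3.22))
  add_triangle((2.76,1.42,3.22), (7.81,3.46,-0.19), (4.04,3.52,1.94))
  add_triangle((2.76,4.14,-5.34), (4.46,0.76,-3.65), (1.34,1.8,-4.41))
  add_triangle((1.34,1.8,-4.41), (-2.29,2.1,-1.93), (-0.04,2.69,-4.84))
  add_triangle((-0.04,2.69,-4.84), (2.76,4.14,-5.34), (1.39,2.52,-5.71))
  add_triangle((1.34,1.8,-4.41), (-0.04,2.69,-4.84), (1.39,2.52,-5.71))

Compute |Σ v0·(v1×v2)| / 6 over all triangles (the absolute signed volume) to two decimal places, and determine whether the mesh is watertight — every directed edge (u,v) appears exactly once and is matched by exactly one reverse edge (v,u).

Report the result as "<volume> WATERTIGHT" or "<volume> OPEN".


105.10 WATERTIGHT

Per-triangle v0·(v1×v2)/6:
  t1: +4.4739
  t2: +11.4746
  t3: +5.6223
  t4: -1.6890
  t5: +1.0092
  t6: +13.0977
  t7: +0.6555
  t8: +21.7933
  t9: +18.5094
  t10: +15.4677
  t11: +7.9854
  t12: +4.2931
  t13: -12.8270
  t14: +6.8797
  t15: +5.4385
  t16: +0.0535
  t17: +2.8372
  t18: +0.0291
Σ = +105.1040 → |volume| = 105.10

Directed edges: 54 total, each appears once with its reverse present → watertight.


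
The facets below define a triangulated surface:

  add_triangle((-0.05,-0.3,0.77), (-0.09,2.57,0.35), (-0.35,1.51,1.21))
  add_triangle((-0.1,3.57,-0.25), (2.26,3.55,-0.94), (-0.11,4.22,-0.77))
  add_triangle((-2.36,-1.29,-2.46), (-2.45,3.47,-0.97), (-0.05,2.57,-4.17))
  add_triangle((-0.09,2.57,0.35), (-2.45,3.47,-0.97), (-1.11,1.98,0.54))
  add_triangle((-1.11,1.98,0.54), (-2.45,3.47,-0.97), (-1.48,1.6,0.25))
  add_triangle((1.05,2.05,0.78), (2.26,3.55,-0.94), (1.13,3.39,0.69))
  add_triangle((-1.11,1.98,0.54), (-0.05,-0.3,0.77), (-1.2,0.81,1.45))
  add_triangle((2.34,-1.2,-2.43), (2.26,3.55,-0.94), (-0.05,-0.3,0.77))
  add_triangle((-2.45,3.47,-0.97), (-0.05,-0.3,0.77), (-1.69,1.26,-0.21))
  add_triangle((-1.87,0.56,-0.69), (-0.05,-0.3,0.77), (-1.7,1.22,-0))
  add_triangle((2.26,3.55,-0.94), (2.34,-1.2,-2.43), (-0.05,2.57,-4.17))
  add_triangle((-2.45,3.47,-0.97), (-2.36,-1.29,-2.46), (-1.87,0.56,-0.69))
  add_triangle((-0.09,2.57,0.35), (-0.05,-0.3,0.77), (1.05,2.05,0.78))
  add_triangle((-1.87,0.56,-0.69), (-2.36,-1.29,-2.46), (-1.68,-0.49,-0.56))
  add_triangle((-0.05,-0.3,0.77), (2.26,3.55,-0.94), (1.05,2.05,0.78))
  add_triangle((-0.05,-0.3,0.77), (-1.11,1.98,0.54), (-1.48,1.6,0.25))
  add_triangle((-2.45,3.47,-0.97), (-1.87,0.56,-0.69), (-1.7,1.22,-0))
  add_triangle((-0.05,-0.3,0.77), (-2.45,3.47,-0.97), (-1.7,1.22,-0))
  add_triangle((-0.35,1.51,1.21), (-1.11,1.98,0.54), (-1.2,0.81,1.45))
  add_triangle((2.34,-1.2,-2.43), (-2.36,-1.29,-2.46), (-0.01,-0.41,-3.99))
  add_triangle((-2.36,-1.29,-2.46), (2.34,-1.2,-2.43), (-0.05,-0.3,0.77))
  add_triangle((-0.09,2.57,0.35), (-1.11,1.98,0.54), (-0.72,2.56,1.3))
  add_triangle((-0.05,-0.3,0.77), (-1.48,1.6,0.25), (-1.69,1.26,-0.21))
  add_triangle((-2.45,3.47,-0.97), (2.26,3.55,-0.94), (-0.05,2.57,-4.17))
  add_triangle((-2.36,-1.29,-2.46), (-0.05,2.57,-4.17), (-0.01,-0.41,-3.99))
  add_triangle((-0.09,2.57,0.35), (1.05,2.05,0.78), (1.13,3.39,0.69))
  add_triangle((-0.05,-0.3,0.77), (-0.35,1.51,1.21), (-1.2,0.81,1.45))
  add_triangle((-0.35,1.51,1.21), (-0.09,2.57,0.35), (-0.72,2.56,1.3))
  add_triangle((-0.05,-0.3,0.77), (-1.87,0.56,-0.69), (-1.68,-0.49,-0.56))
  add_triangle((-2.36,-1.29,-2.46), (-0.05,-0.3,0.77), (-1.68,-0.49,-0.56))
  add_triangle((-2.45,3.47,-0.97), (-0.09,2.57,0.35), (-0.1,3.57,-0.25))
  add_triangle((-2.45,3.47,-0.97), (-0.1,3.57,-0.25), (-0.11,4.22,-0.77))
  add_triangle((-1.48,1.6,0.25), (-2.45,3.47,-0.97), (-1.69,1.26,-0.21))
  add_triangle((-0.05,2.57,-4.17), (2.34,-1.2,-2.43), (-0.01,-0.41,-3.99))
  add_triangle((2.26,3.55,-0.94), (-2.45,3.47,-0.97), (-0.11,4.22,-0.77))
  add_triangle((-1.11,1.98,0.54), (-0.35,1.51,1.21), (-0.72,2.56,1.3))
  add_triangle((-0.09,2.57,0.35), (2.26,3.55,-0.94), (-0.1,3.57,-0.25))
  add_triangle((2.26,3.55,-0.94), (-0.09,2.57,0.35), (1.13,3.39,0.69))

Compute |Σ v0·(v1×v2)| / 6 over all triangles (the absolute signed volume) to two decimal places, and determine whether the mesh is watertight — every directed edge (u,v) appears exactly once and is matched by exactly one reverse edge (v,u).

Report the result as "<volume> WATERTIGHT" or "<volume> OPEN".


55.87 WATERTIGHT

Per-triangle v0·(v1×v2)/6:
  t1: +0.0772
  t2: +0.6627
  t3: +9.4075
  t4: +0.9127
  t5: +0.3377
  t6: +0.5651
  t7: -0.1212
  t8: +1.4974
  t9: -0.2961
  t10: +0.2363
  t11: +9.1497
  t12: +1.3964
  t13: +0.4026
  t14: +0.5292
  t15: +0.2146
  t16: +0.1773
  t17: +0.5496
  t18: +0.2811
  t19: +0.3979
  t20: +3.1057
  t21: +1.3239
  t22: +0.3511
  t23: +0.1498
  t24: +9.5681
  t25: +4.7208
  t26: +0.1582
  t27: +0.2333
  t28: +0.1501
  t29: +0.2382
  t30: +0.2663
  t31: +0.7497
  t32: +0.6678
  t33: +0.2939
  t34: +4.6531
  t35: +1.0424
  t36: +0.0898
  t37: +0.7366
  t38: +0.9945
Σ = +55.8707 → |volume| = 55.87

Directed edges: 114 total, each appears once with its reverse present → watertight.


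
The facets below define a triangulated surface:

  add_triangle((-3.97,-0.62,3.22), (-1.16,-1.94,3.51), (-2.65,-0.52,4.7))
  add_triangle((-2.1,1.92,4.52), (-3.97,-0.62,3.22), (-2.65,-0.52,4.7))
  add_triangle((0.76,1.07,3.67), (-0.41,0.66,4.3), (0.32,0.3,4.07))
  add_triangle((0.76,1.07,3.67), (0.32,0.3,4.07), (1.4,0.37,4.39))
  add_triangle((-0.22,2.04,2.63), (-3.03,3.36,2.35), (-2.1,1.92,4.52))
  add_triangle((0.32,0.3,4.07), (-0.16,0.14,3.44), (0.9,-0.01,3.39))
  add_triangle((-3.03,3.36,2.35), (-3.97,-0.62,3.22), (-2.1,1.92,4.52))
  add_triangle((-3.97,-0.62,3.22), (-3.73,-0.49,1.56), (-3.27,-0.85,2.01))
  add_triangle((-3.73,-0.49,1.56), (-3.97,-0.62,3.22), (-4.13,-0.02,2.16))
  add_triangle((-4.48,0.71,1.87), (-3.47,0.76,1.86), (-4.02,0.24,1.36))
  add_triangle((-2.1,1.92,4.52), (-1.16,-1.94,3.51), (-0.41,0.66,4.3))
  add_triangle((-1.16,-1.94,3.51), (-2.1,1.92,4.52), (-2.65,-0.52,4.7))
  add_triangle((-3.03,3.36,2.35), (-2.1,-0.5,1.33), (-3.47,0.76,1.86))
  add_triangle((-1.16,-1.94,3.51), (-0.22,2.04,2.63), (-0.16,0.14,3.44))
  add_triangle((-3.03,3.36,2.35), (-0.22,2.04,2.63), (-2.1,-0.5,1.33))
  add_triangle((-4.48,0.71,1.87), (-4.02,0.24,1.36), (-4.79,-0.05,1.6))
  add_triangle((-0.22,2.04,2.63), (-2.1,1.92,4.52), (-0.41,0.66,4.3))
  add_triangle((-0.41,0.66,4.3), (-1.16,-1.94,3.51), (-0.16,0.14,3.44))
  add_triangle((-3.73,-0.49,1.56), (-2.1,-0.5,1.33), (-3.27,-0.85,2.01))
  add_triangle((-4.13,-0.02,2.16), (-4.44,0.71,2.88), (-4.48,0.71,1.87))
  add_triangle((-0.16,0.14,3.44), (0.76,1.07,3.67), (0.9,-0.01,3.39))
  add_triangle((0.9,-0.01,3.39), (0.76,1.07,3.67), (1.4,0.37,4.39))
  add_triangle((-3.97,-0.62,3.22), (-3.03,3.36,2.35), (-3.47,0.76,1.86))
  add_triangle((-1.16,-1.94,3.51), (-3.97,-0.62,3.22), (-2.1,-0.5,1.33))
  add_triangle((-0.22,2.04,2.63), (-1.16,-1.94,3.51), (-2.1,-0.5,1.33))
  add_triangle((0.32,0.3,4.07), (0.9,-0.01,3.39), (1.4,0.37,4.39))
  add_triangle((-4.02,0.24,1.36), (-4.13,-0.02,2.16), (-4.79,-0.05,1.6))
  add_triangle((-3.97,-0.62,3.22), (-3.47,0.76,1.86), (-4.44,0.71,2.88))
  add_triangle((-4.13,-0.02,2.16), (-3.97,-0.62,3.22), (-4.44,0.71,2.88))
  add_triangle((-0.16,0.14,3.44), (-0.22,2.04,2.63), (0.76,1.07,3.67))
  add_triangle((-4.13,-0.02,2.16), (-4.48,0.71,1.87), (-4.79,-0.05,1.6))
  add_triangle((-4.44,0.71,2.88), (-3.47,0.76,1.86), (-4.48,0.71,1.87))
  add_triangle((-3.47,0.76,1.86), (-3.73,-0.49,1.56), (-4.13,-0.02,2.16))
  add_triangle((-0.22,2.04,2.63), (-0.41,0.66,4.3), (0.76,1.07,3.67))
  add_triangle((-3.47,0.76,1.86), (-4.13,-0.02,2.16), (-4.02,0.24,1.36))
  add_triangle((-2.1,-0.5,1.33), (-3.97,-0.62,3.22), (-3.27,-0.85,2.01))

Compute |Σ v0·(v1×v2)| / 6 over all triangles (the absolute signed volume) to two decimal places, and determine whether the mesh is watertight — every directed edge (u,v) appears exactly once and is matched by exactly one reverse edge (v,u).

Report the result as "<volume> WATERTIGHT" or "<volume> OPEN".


Per-triangle v0·(v1×v2)/6:
  t1: +2.7879
  t2: +3.9916
  t3: +0.5154
  t4: +0.5572
  t5: +3.1300
  t6: +0.1247
  t7: +7.3041
  t8: +0.3683
  t9: +0.5331
  t10: -0.0722
  t11: +3.6902
  t12: +2.0978
  t13: -0.7216
  t14: -1.2213
  t15: -3.2423
  t16: +0.0737
  t17: +1.9843
  t18: +0.5279
  t19: -0.0286
  t20: +0.5192
  t21: -0.6372
  t22: -0.1896
  t23: +2.3281
  t24: +0.7269
  t25: -3.4829
  t26: +0.2059
  t27: -0.1754
  t28: -0.2650
  t29: +0.8066
  t30: -1.0830
  t31: +0.4646
  t32: +0.1591
  t33: +0.1943
  t34: +1.2904
  t35: -0.4051
  t36: -0.0107
Σ = +22.8467 → |volume| = 22.85

Directed edges: 108 total; 6 unmatched, e.g. (-0.41,0.66,4.3)→(0.32,0.3,4.07) → open.

22.85 OPEN


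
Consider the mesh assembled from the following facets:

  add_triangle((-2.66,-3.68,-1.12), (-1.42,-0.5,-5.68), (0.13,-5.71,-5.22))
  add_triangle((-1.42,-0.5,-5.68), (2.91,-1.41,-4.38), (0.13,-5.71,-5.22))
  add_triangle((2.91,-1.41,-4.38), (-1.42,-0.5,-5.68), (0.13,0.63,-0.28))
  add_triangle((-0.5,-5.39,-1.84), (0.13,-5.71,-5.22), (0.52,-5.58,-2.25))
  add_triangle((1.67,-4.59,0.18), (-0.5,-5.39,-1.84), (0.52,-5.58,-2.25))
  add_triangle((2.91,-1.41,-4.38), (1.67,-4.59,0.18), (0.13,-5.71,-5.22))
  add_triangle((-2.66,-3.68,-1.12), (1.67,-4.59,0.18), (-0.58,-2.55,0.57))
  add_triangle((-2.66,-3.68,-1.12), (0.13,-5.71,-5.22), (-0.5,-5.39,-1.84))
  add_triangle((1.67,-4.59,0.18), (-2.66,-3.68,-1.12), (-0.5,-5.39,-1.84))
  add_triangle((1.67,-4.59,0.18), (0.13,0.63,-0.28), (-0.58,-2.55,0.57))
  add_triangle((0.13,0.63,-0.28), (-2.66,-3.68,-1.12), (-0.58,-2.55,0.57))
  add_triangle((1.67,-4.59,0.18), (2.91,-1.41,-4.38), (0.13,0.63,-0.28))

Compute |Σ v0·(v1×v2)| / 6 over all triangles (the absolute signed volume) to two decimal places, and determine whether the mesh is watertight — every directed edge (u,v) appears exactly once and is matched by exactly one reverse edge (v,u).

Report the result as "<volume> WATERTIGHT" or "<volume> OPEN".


73.61 OPEN

Per-triangle v0·(v1×v2)/6:
  t1: +16.6949
  t2: +18.5151
  t3: +2.6760
  t4: +2.8442
  t5: +2.2781
  t6: +16.5904
  t7: +2.8961
  t8: +6.7319
  t9: +3.8951
  t10: -0.1653
  t11: -0.0969
  t12: +0.7507
Σ = +73.6105 → |volume| = 73.61

Directed edges: 36 total; 6 unmatched, e.g. (-2.66,-3.68,-1.12)→(-1.42,-0.5,-5.68) → open.


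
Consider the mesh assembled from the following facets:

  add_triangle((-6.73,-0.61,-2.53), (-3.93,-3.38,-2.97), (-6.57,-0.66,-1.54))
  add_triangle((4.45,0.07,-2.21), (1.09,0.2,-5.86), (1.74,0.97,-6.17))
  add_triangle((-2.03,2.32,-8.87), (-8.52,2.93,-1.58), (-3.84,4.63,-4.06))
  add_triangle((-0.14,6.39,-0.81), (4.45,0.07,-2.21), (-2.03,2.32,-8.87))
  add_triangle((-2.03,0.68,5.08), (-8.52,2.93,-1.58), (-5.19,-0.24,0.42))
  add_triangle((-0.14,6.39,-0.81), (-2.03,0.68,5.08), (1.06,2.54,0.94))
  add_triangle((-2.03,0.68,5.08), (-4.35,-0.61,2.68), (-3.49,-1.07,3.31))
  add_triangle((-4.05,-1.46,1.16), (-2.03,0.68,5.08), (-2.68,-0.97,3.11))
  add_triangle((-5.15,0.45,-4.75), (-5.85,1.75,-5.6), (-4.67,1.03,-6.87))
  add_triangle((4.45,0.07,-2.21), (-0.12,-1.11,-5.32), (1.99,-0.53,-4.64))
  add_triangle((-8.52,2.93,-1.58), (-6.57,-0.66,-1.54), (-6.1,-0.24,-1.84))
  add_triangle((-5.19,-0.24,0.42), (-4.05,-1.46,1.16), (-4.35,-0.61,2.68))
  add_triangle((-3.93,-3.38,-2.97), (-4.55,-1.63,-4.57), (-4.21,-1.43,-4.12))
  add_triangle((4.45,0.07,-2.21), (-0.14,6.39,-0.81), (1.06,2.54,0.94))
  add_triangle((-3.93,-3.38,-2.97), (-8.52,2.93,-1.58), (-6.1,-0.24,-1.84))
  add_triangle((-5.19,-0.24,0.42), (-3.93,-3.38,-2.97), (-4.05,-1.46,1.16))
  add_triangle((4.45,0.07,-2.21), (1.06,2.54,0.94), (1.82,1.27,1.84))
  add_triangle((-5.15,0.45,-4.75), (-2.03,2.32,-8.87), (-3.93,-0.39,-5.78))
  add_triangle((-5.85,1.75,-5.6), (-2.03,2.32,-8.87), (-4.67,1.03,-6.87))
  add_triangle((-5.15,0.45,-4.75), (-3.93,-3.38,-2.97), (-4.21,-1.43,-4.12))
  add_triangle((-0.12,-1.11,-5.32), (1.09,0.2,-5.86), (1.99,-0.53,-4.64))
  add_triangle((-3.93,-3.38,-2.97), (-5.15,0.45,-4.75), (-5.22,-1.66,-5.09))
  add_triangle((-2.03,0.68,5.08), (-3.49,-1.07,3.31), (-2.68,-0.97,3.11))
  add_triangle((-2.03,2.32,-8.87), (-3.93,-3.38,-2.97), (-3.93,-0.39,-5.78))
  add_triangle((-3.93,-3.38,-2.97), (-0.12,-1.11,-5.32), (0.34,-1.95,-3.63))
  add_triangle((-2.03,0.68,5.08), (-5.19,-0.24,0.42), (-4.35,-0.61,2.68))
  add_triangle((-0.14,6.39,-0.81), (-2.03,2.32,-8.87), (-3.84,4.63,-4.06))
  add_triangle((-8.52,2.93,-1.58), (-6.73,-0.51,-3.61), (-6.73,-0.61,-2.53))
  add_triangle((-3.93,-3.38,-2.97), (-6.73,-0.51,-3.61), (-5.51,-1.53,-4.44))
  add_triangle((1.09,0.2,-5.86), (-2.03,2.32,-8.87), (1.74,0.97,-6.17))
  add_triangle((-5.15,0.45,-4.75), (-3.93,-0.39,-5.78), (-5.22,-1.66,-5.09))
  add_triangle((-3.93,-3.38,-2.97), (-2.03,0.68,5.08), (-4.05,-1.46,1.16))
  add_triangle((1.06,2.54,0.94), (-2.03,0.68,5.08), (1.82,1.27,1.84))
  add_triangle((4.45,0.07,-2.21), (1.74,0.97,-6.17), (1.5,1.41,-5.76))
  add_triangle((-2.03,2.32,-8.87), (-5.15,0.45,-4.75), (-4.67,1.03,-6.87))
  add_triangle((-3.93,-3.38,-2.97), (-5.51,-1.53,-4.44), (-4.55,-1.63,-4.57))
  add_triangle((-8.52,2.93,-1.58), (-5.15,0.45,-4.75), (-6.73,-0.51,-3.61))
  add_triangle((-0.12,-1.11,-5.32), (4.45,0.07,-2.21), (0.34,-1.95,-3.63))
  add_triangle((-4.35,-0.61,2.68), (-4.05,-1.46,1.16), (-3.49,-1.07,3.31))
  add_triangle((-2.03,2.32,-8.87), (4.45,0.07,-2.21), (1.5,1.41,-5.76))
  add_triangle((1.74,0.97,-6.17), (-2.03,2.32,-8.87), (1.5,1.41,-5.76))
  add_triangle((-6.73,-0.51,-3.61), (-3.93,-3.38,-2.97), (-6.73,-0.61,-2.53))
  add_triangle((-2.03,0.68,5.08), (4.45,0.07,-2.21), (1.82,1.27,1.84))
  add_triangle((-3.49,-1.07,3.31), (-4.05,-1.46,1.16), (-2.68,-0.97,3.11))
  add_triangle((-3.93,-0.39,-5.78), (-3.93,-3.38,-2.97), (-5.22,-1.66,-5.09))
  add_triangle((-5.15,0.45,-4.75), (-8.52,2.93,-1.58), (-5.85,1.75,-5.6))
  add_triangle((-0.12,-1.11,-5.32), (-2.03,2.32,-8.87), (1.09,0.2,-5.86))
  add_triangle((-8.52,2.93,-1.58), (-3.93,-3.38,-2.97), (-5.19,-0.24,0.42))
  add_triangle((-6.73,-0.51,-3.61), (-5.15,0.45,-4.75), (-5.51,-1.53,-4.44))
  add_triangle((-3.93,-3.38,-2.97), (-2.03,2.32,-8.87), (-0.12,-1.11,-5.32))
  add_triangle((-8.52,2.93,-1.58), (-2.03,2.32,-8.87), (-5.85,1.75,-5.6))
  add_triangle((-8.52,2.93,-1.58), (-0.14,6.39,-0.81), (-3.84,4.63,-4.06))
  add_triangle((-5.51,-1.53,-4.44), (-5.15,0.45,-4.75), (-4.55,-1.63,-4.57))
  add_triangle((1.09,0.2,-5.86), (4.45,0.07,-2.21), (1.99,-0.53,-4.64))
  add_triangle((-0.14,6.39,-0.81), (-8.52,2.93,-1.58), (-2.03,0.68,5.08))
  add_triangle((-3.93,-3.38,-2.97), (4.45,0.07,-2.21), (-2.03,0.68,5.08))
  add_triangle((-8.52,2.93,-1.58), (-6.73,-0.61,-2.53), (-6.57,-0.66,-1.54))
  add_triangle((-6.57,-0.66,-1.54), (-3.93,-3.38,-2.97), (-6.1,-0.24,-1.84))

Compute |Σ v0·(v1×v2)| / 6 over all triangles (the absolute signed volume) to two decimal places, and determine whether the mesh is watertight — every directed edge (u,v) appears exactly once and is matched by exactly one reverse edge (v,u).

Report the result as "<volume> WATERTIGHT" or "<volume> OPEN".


Per-triangle v0·(v1×v2)/6:
  t1: +3.2618
  t2: +2.9988
  t3: +32.2041
  t4: +45.2970
  t5: +15.6531
  t6: +8.8466
  t7: +2.4231
  t8: -2.2440
  t9: +2.6159
  t10: +0.7616
  t11: -1.8706
  t12: +2.2685
  t13: -0.2202
  t14: +8.5982
  t15: -2.6778
  t16: +5.9222
  t17: +3.7849
  t18: +8.3687
  t19: +6.4857
  t20: -1.7678
  t21: +2.1675
  t22: +2.0695
  t23: +0.7027
  t24: +6.8835
  t25: +5.1175
  t26: +3.2968
  t27: +26.8249
  t28: +4.6669
  t29: +4.0564
  t30: +3.8964
  t31: +3.7413
  t32: +2.0585
  t33: +3.9787
  t34: +1.9496
  t35: -0.9775
  t36: +1.9654
  t37: +10.7895
  t38: +4.9570
  t39: +1.3121
  t40: -1.4092
  t41: +2.2323
  t42: +3.8304
  t43: +2.3001
  t44: +0.3035
  t45: +2.9651
  t46: +7.0593
  t47: +6.8280
  t48: +15.7324
  t49: +3.8791
  t50: +18.7642
  t51: +13.5562
  t52: +26.4647
  t53: +1.7620
  t54: +2.7094
  t55: +49.1176
  t56: +7.4220
  t57: +3.9788
  t58: -2.1771
Σ = +395.4853 → |volume| = 395.49

Directed edges: 174 total; 6 unmatched, e.g. (-4.55,-1.63,-4.57)→(-4.21,-1.43,-4.12) → open.

395.49 OPEN
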